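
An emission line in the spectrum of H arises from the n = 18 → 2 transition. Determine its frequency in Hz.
8.12307e+14 Hz

First, find the transition energy:
E_18 = -13.6057 / 18² = -0.04199290 eV
E_2 = -13.6057 / 2² = -3.40142500 eV
|ΔE| = |E_2 - E_18| = 3.35943210 eV

Convert to Joules: E = 3.35943210 eV × (1.602177 × 10⁻¹⁹ J/eV) = 5.3824048e-19 J

Using E = hf:
f = E/h = 5.3824048e-19 J / (6.62607 × 10⁻³⁴ J·s)
f = 8.12307e+14 Hz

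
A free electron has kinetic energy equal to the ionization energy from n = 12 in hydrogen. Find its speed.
1.8231e+05 m/s (or 0.060811% of c)

The binding energy at n = 12 for hydrogen is:
E_12 = -13.6057/12² = -0.094484028 eV
|E_12| = 0.094484028 eV

Convert to Joules:
KE = 0.094484028 eV × (1.602177 × 10⁻¹⁹ J/eV) = 1.513801e-20 J

Using KE = ½mv²:
v = √(2·KE/m_e)
v = √(2 × 1.513801e-20 J / 9.10938 × 10⁻³¹ kg)
v = 1.8231e+05 m/s

This is approximately 0.060811% the speed of light.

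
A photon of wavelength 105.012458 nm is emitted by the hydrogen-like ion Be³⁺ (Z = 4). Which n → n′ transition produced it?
n = 11 → n = 4

First, find the photon energy from the wavelength (hc = 1239.84 eV·nm):
E = hc/λ = 1239.84 eV·nm / 105.012458 nm = 11.806599 eV

The energy levels of Be³⁺ satisfy E_n = -13.6057 × 4² / n² eV, so an emission n_i → n_f releases
ΔE = 13.6057 × 4² × (1/n_f² − 1/n_i²) eV.

Setting ΔE equal to the photon energy:
1/n_f² − 1/n_i² = 11.806599 / (13.6057 × 4²) = 0.054235536

Since 1/n_i² must be positive, we need 1/n_f² > 0.054235536, i.e. n_f ≤ 4. For each allowed n_f, solve n_i = (1/n_f² − 0.054235536)^(−1/2) and check whether it is a whole number:
  n_f = 1: 1/n_i² = 1.000000000 − 0.054235536 = 0.945764464 → n_i = 1.028  (not an integer) ✗
  n_f = 2: 1/n_i² = 0.250000000 − 0.054235536 = 0.195764464 → n_i = 2.260  (not an integer) ✗
  n_f = 3: 1/n_i² = 0.111111111 − 0.054235536 = 0.056875575 → n_i = 4.193  (not an integer) ✗
  n_f = 4: 1/n_i² = 0.062500000 − 0.054235536 = 0.008264464 → n_i = 11.000  → integer, n_i = 11 ✓

Only n_f = 4 gives an integer upper level, n_i = 11.

The transition is from n = 11 to n = 4 (emission).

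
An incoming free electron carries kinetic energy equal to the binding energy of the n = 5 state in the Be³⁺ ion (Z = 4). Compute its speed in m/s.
1.75015e+06 m/s (or 0.58% of c)

The binding energy at n = 5 for Be³⁺ is:
E_5 = -13.6057 × 4²/5² = -8.70764800 eV
|E_5| = 8.70764800 eV

Convert to Joules:
KE = 8.70764800 eV × (1.602177 × 10⁻¹⁹ J/eV) = 1.3951193e-18 J

Using KE = ½mv²:
v = √(2·KE/m_e)
v = √(2 × 1.3951193e-18 J / 9.10938 × 10⁻³¹ kg)
v = 1.75015e+06 m/s

This is approximately 0.58% the speed of light.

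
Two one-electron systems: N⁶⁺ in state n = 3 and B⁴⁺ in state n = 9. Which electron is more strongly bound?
N⁶⁺ at n = 3 (E = -74.08 eV)

Using E_n = -13.6057 Z² / n² eV:

N⁶⁺ (Z = 7) at n = 3:
E = -13.6057 × 7² / 3² = -13.6057 × 49 / 9 = -74.07548 eV

B⁴⁺ (Z = 5) at n = 9:
E = -13.6057 × 5² / 9² = -13.6057 × 25 / 81 = -4.19929 eV

Since -74.07548 eV < -4.19929 eV,
N⁶⁺ at n = 3 is more tightly bound (requires more energy to ionize).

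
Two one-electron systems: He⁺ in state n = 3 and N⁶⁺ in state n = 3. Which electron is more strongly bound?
N⁶⁺ at n = 3 (E = -74.08 eV)

Using E_n = -13.6057 Z² / n² eV:

He⁺ (Z = 2) at n = 3:
E = -13.6057 × 2² / 3² = -13.6057 × 4 / 9 = -6.04698 eV

N⁶⁺ (Z = 7) at n = 3:
E = -13.6057 × 7² / 3² = -13.6057 × 49 / 9 = -74.07548 eV

Since -74.07548 eV < -6.04698 eV,
N⁶⁺ at n = 3 is more tightly bound (requires more energy to ionize).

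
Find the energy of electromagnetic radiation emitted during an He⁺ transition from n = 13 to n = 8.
0.52833 eV

The energy levels are E_n = -13.6057 Z² eV / n².

Energy at n = 13: E_13 = -13.6057 × 2² / 13² = -0.32202840 eV
Energy at n = 8: E_8 = -13.6057 × 2² / 8² = -0.85035625 eV

For emission (electron falling to lower state), the photon energy is:
E_photon = E_13 - E_8 = |-0.32202840 - (-0.85035625)|
E_photon = 0.52833 eV

This energy is carried away by the emitted photon.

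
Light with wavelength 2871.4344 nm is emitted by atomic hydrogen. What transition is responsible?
n = 11 → n = 5

First, find the photon energy from the wavelength (hc = 1239.84 eV·nm):
E = hc/λ = 1239.84 eV·nm / 2871.4344 nm = 0.43178420 eV

The energy levels of hydrogen satisfy E_n = -13.6057 / n² eV, so an emission n_i → n_f releases
ΔE = 13.6057 × (1/n_f² − 1/n_i²) eV.

Setting ΔE equal to the photon energy:
1/n_f² − 1/n_i² = 0.43178420 / 13.6057 = 0.031735537

Since 1/n_i² must be positive, we need 1/n_f² > 0.031735537, i.e. n_f ≤ 5. For each allowed n_f, solve n_i = (1/n_f² − 0.031735537)^(−1/2) and check whether it is a whole number:
  n_f = 1: 1/n_i² = 1.000000000 − 0.031735537 = 0.968264463 → n_i = 1.016  (not an integer) ✗
  n_f = 2: 1/n_i² = 0.250000000 − 0.031735537 = 0.218264463 → n_i = 2.140  (not an integer) ✗
  n_f = 3: 1/n_i² = 0.111111111 − 0.031735537 = 0.079375574 → n_i = 3.549  (not an integer) ✗
  n_f = 4: 1/n_i² = 0.062500000 − 0.031735537 = 0.030764463 → n_i = 5.701  (not an integer) ✗
  n_f = 5: 1/n_i² = 0.040000000 − 0.031735537 = 0.008264463 → n_i = 11.000  → integer, n_i = 11 ✓

Only n_f = 5 gives an integer upper level, n_i = 11.

The transition is from n = 11 to n = 5 (emission).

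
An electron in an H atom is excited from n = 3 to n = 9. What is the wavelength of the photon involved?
922.656 nm

First, find the transition energy using E_n = -13.6057 / n² eV:
E_3 = -13.6057 / 3² = -1.5117444 eV
E_9 = -13.6057 / 9² = -0.1679716 eV

Photon energy: |ΔE| = |E_9 - E_3| = 1.3437728 eV

Convert to wavelength using E = hc/λ with hc = 1239.84 eV·nm:
λ = hc/E = 1239.84 eV·nm / 1.3437728 eV
λ = 922.656 nm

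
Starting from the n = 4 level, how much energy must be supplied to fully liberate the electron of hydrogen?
0.85036 eV

The ionization energy is the energy needed to remove the electron completely (n → ∞).

For hydrogen, E_n = -13.6057 eV / n².

At n = 4: E_4 = -13.6057 / 4² = -0.85035625 eV
At n = ∞: E_∞ = 0 eV

Ionization energy = E_∞ - E_4 = 0 - (-0.85035625) = 0.85035625 eV
Ionization energy ≈ 0.85036 eV

This is also called the binding energy of the electron in state n = 4.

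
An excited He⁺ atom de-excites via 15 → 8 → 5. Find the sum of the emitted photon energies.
1.935033 eV

The energy levels of He⁺ are E_n = -13.6057 × 2² / n² eV.

First transition (15 → 8):
ΔE₁ = |E_8 - E_15|
ΔE₁ = |-0.850356250000 - (-0.241879111111)| = 0.608477139 eV

Second transition (8 → 5):
ΔE₂ = |E_5 - E_8|
ΔE₂ = |-2.176912000000 - (-0.850356250000)| = 1.326555750 eV

Total energy released:
E_total = ΔE₁ + ΔE₂ = 0.608477139 + 1.326555750 = 1.935033 eV

Note: This equals the direct transition 15 → 5: 1.935033 eV ✓
Energy is conserved regardless of the path taken.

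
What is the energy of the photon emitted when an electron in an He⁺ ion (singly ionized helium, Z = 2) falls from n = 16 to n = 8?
0.63777 eV

The energy levels are E_n = -13.6057 Z² eV / n².

Energy at n = 16: E_16 = -13.6057 × 2² / 16² = -0.21258906 eV
Energy at n = 8: E_8 = -13.6057 × 2² / 8² = -0.85035625 eV

For emission (electron falling to lower state), the photon energy is:
E_photon = E_16 - E_8 = |-0.21258906 - (-0.85035625)|
E_photon = 0.63777 eV

This energy is carried away by the emitted photon.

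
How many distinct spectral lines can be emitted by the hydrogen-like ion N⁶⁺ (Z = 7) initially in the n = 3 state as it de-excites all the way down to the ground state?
3

The electron can occupy levels n = 1, 2, ..., 3 during de-excitation — that is m = 3 - 1 + 1 = 3 distinct levels.

The number of distinct spectral lines equals the number of ways to choose 2 of these m levels (each pair gives one possible emission transition):

Number of lines = m(m-1)/2 = 3×2/2 = 3

These correspond to all possible transitions between the 3 levels:
3 → 2, 3 → 1, 2 → 1

Each transition produces a photon with a unique energy (and thus wavelength). This count does not depend on Z.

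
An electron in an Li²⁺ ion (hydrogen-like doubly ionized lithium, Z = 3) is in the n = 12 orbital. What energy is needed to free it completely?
0.85036 eV

The ionization energy is the energy needed to remove the electron completely (n → ∞).

For a hydrogen-like ion with Z = 3, E_n = -13.6057 Z² / n² eV.

At n = 12: E_12 = -13.6057 × 3² / 12² = -0.85035625 eV
At n = ∞: E_∞ = 0 eV

Ionization energy = E_∞ - E_12 = 0 - (-0.85035625) = 0.85035625 eV
Ionization energy ≈ 0.85036 eV

This is also called the binding energy of the electron in state n = 12.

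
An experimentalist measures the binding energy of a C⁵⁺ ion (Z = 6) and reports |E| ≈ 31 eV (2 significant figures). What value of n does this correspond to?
n = 4

The exact energy levels follow E_n = -13.6057 Z² / n² eV with Z = 6.

The measured value (-31 eV) is reported to only 2 significant figures, so we must test candidate n values and see which one matches to that precision.

Candidate energies:
  n = 2:  E = -13.6057 × 6² / 2² = -122.45130 eV
  n = 3:  E = -13.6057 × 6² / 3² = -54.42280 eV
  n = 4:  E = -13.6057 × 6² / 4² = -30.61283 eV  ← matches
  n = 5:  E = -13.6057 × 6² / 5² = -19.59221 eV
  n = 6:  E = -13.6057 × 6² / 6² = -13.60570 eV

Checking against the measurement of -31 eV (2 sig figs), only n = 4 agrees:
E_4 = -30.61283 eV, which rounds to -31 eV ✓

Therefore n = 4.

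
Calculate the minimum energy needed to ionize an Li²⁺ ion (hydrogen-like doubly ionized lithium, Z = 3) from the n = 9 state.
1.512 eV

The ionization energy is the energy needed to remove the electron completely (n → ∞).

For a hydrogen-like ion with Z = 3, E_n = -13.6057 Z² / n² eV.

At n = 9: E_9 = -13.6057 × 3² / 9² = -1.511744 eV
At n = ∞: E_∞ = 0 eV

Ionization energy = E_∞ - E_9 = 0 - (-1.511744) = 1.511744 eV
Ionization energy ≈ 1.512 eV

This is also called the binding energy of the electron in state n = 9.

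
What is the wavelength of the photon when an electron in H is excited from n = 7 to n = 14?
5953.599 nm

First, find the transition energy using E_n = -13.6057 / n² eV:
E_7 = -13.6057 / 7² = -0.277667347 eV
E_14 = -13.6057 / 14² = -0.069416837 eV

Photon energy: |ΔE| = |E_14 - E_7| = 0.208250510 eV

Convert to wavelength using E = hc/λ with hc = 1239.84 eV·nm:
λ = hc/E = 1239.84 eV·nm / 0.208250510 eV
λ = 5953.599 nm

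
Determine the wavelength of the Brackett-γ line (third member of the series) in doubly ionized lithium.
240.549 nm

The lines of a series are numbered from the longest wavelength (smallest ΔE) outward; the third line is the transition from n = n_f + 3 to n_f.
The Brackett series has all transitions ending at n_f = 4.

For Li²⁺ (Z = 3), the third line (γ-line) is the jump from n = 7 to n = 4:
E_7 = -13.6057 × 3² / 7² = -2.4990061 eV
E_4 = -13.6057 × 3² / 4² = -7.6532063 eV
ΔE = E_7 - E_4 = 5.1542002 eV

λ = hc/E = 1239.84 eV·nm / 5.1542002 eV
λ = 240.549 nm

This is the γ-line of the Brackett series in Li²⁺.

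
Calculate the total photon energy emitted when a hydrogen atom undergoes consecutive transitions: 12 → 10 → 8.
0.118105 eV

The energy levels of hydrogen are E_n = -13.6057 / n² eV.

First transition (12 → 10):
ΔE₁ = |E_10 - E_12|
ΔE₁ = |-0.136057000000 - (-0.094484027778)| = 0.041572972 eV

Second transition (10 → 8):
ΔE₂ = |E_8 - E_10|
ΔE₂ = |-0.212589062500 - (-0.136057000000)| = 0.076532063 eV

Total energy released:
E_total = ΔE₁ + ΔE₂ = 0.041572972 + 0.076532063 = 0.118105 eV

Note: This equals the direct transition 12 → 8: 0.118105 eV ✓
Energy is conserved regardless of the path taken.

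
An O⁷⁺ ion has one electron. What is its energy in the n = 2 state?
-217.691200 eV

For hydrogen-like ions, the energy levels scale with Z²:
E_n = -13.6057 Z² / n² eV

For O⁷⁺ (Z = 8) at n = 2:
E_2 = -13.6057 × 8² / 2²
E_2 = -13.6057 × 64 / 4
E_2 = -870.7648 / 4
E_2 = -217.691200 eV

The energy is 64 times more negative than hydrogen at the same n due to the stronger nuclear charge.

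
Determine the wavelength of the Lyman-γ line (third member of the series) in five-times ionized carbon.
2.700 nm

The lines of a series are numbered from the longest wavelength (smallest ΔE) outward; the third line is the transition from n = n_f + 3 to n_f.
The Lyman series has all transitions ending at n_f = 1.

For C⁵⁺ (Z = 6), the third line (γ-line) is the jump from n = 4 to n = 1:
E_4 = -13.6057 × 6² / 4² = -30.61283 eV
E_1 = -13.6057 × 6² / 1² = -489.80520 eV
ΔE = E_4 - E_1 = 459.19237 eV

λ = hc/E = 1239.84 eV·nm / 459.19237 eV
λ = 2.700 nm

This is the γ-line of the Lyman series in C⁵⁺.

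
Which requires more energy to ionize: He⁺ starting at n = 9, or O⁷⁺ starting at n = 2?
O⁷⁺ at n = 2 (E = -217.6912 eV)

Using E_n = -13.6057 Z² / n² eV:

He⁺ (Z = 2) at n = 9:
E = -13.6057 × 2² / 9² = -13.6057 × 4 / 81 = -0.6718864 eV

O⁷⁺ (Z = 8) at n = 2:
E = -13.6057 × 8² / 2² = -13.6057 × 64 / 4 = -217.6912000 eV

Since -217.6912000 eV < -0.6718864 eV,
O⁷⁺ at n = 2 is more tightly bound (requires more energy to ionize).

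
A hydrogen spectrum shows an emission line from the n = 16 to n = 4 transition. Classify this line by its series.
Brackett series

The spectral series in hydrogen are named based on the final (lower) energy level:
- Lyman series: n_final = 1 (ultraviolet)
- Balmer series: n_final = 2 (visible/near-UV)
- Paschen series: n_final = 3 (infrared)
- Brackett series: n_final = 4 (infrared)
- Pfund series: n_final = 5 (far infrared)

Since this transition ends at n = 4, it belongs to the Brackett series.

For reference, this 16 → 4 line has photon energy
ΔE = 13.6057 eV × (1/4² - 1/16²) = 0.797208984 eV,
corresponding to wavelength λ = hc/ΔE = 1239.84 eV·nm / 0.797208984 eV = 1555.226 nm in the infrared region.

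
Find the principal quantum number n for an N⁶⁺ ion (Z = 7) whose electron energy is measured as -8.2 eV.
n = 9

The exact energy levels follow E_n = -13.6057 Z² / n² eV with Z = 7.

The measured value (-8.2 eV) is reported to only 2 significant figures, so we must test candidate n values and see which one matches to that precision.

Candidate energies:
  n = 7:  E = -13.6057 × 7² / 7² = -13.60570 eV
  n = 8:  E = -13.6057 × 7² / 8² = -10.41686 eV
  n = 9:  E = -13.6057 × 7² / 9² = -8.23061 eV  ← matches
  n = 10:  E = -13.6057 × 7² / 10² = -6.66679 eV
  n = 11:  E = -13.6057 × 7² / 11² = -5.50975 eV

Checking against the measurement of -8.2 eV (2 sig figs), only n = 9 agrees:
E_9 = -8.23061 eV, which rounds to -8.2 eV ✓

Therefore n = 9.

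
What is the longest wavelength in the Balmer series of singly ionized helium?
164.03 nm

The longest wavelength corresponds to the smallest energy transition in the series.
The Balmer series has all transitions ending at n_f = 2.

For He⁺ (Z = 2), the first line (α-line) is the jump from n = 3 to n = 2:
E_3 = -13.6057 × 2² / 3² = -6.046978 eV
E_2 = -13.6057 × 2² / 2² = -13.605700 eV
ΔE = E_3 - E_2 = 7.558722 eV

λ = hc/E = 1239.84 eV·nm / 7.558722 eV
λ = 164.03 nm

This is the α-line of the Balmer series in He⁺.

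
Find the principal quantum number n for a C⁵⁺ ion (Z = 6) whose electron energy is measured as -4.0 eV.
n = 11

The exact energy levels follow E_n = -13.6057 Z² / n² eV with Z = 6.

The measured value (-4.0 eV) is reported to only 2 significant figures, so we must test candidate n values and see which one matches to that precision.

Candidate energies:
  n = 9:  E = -13.6057 × 6² / 9² = -6.04698 eV
  n = 10:  E = -13.6057 × 6² / 10² = -4.89805 eV
  n = 11:  E = -13.6057 × 6² / 11² = -4.04798 eV  ← matches
  n = 12:  E = -13.6057 × 6² / 12² = -3.40143 eV
  n = 13:  E = -13.6057 × 6² / 13² = -2.89826 eV

Checking against the measurement of -4.0 eV (2 sig figs), only n = 11 agrees:
E_11 = -4.04798 eV, which rounds to -4.0 eV ✓

Therefore n = 11.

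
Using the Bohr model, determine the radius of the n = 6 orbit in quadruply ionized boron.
0.3810 nm (or 3.8101 Å)

The Bohr radius formula is:
r_n = n² a₀ / Z

where a₀ = 0.0529177 nm is the Bohr radius.

For B⁴⁺ (Z = 5) at n = 6:
r_6 = 6² × 0.0529177 nm / 5
r_6 = 36 × 0.0529177 nm / 5
r_6 = 1.90504 nm / 5
r_6 = 0.3810 nm

The electron orbits at approximately 0.3810 nm from the nucleus.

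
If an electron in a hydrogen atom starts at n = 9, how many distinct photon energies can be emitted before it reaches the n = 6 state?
6

The electron can occupy levels n = 6, 7, ..., 9 during de-excitation — that is m = 9 - 6 + 1 = 4 distinct levels.

The number of distinct spectral lines equals the number of ways to choose 2 of these m levels (each pair gives one possible emission transition):

Number of lines = m(m-1)/2 = 4×3/2 = 6

These correspond to all possible transitions between the 4 levels:
9 → 8, 9 → 7, 9 → 6, 8 → 7, 8 → 6, 7 → 6

Each transition produces a photon with a unique energy (and thus wavelength). This count does not depend on Z.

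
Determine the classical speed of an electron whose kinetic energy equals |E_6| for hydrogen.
3.64615e+05 m/s (or 0.12% of c)

The binding energy at n = 6 for hydrogen is:
E_6 = -13.6057/6² = -0.377936111 eV
|E_6| = 0.377936111 eV

Convert to Joules:
KE = 0.377936111 eV × (1.602177 × 10⁻¹⁹ J/eV) = 6.0552054e-20 J

Using KE = ½mv²:
v = √(2·KE/m_e)
v = √(2 × 6.0552054e-20 J / 9.10938 × 10⁻³¹ kg)
v = 3.64615e+05 m/s

This is approximately 0.12% the speed of light.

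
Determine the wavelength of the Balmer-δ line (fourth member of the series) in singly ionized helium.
102.5173 nm

The lines of a series are numbered from the longest wavelength (smallest ΔE) outward; the fourth line is the transition from n = n_f + 4 to n_f.
The Balmer series has all transitions ending at n_f = 2.

For He⁺ (Z = 2), the fourth line (δ-line) is the jump from n = 6 to n = 2:
E_6 = -13.6057 × 2² / 6² = -1.5117444 eV
E_2 = -13.6057 × 2² / 2² = -13.6057000 eV
ΔE = E_6 - E_2 = 12.0939556 eV

λ = hc/E = 1239.84 eV·nm / 12.0939556 eV
λ = 102.5173 nm

This is the δ-line of the Balmer series in He⁺.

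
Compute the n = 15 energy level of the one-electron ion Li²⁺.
-0.54423 eV

For hydrogen-like ions, the energy levels scale with Z²:
E_n = -13.6057 Z² / n² eV

For Li²⁺ (Z = 3) at n = 15:
E_15 = -13.6057 × 3² / 15²
E_15 = -13.6057 × 9 / 225
E_15 = -122.4513 / 225
E_15 = -0.54423 eV

The energy is 9 times more negative than hydrogen at the same n due to the stronger nuclear charge.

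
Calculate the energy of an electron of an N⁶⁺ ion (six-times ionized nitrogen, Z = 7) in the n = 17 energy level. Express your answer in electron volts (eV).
-2.31 eV

The energy levels of a hydrogen-like atom are given by:
E_n = -13.6057 Z² / n² eV  (with Z = 7 for N⁶⁺)

For n = 17:
E_17 = -13.6057 × 7² / 17²
E_17 = -13.6057 × 49 / 289
E_17 = -2.31 eV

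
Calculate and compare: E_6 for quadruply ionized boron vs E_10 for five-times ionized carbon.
B⁴⁺ at n = 6 (E = -9.44840 eV)

Using E_n = -13.6057 Z² / n² eV:

B⁴⁺ (Z = 5) at n = 6:
E = -13.6057 × 5² / 6² = -13.6057 × 25 / 36 = -9.44840278 eV

C⁵⁺ (Z = 6) at n = 10:
E = -13.6057 × 6² / 10² = -13.6057 × 36 / 100 = -4.89805200 eV

Since -9.44840278 eV < -4.89805200 eV,
B⁴⁺ at n = 6 is more tightly bound (requires more energy to ionize).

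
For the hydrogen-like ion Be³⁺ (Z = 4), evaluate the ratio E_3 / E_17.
32.11

Using E_n = -13.6057 Z² / n² eV with Z = 4:

E_3 = -13.6057 × 4² / 3² = -217.6912 / 9 = -24.18791111 eV
E_17 = -13.6057 × 4² / 17² = -217.6912 / 289 = -0.75325675 eV

The ratio is:
E_3/E_17 = (-24.18791111) / (-0.75325675)
E_3/E_17 = (-217.6912/9) / (-217.6912/289)
E_3/E_17 = 289/9
E_3/E_17 = 32.11
(Note: the Z² factors cancel in the ratio.)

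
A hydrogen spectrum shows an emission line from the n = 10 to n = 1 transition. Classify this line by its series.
Lyman series

The spectral series in hydrogen are named based on the final (lower) energy level:
- Lyman series: n_final = 1 (ultraviolet)
- Balmer series: n_final = 2 (visible/near-UV)
- Paschen series: n_final = 3 (infrared)
- Brackett series: n_final = 4 (infrared)
- Pfund series: n_final = 5 (far infrared)

Since this transition ends at n = 1, it belongs to the Lyman series.

For reference, this 10 → 1 line has photon energy
ΔE = 13.6057 eV × (1/1² - 1/10²) = 13.46964300 eV,
corresponding to wavelength λ = hc/ΔE = 1239.84 eV·nm / 13.46964300 eV = 92.046983 nm in the ultraviolet region.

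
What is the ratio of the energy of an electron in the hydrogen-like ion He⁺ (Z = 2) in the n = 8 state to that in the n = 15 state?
3.515625

Using E_n = -13.6057 Z² / n² eV with Z = 2:

E_8 = -13.6057 × 2² / 8² = -54.4228 / 64 = -0.85035625 eV
E_15 = -13.6057 × 2² / 15² = -54.4228 / 225 = -0.24187911 eV

The ratio is:
E_8/E_15 = (-0.85035625) / (-0.24187911)
E_8/E_15 = (-54.4228/64) / (-54.4228/225)
E_8/E_15 = 225/64
E_8/E_15 = 3.515625
(Note: the Z² factors cancel in the ratio.)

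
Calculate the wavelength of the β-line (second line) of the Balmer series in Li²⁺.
54.0009 nm

The lines of a series are numbered from the longest wavelength (smallest ΔE) outward; the second line is the transition from n = n_f + 2 to n_f.
The Balmer series has all transitions ending at n_f = 2.

For Li²⁺ (Z = 3), the second line (β-line) is the jump from n = 4 to n = 2:
E_4 = -13.6057 × 3² / 4² = -7.653206 eV
E_2 = -13.6057 × 3² / 2² = -30.612825 eV
ΔE = E_4 - E_2 = 22.959619 eV

λ = hc/E = 1239.84 eV·nm / 22.959619 eV
λ = 54.0009 nm

This is the β-line of the Balmer series in Li²⁺.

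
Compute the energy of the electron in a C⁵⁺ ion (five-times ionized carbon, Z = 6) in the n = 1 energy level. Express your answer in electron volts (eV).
-489.8052 eV

The energy levels of a hydrogen-like atom are given by:
E_n = -13.6057 Z² / n² eV  (with Z = 6 for C⁵⁺)

For n = 1:
E_1 = -13.6057 × 6² / 1²
E_1 = -13.6057 × 36 / 1
E_1 = -489.8052 eV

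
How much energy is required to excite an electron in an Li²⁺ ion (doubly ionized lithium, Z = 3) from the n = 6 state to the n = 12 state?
2.55107 eV

The energy levels of a hydrogen-like atom are E_n = -13.6057 Z² eV / n².

Energy at n = 6: E_6 = -13.6057 × 3² / 6² = -3.40142500 eV
Energy at n = 12: E_12 = -13.6057 × 3² / 12² = -0.85035625 eV

The excitation energy is the difference:
ΔE = E_12 - E_6
ΔE = -0.85035625 - (-3.40142500)
ΔE = 2.55107 eV

Since this is positive, energy must be absorbed (photon absorption).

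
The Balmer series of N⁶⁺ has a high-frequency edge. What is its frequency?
4.030e+16 Hz

The series limit corresponds to the transition from n = ∞ to n = 2.
This is the highest energy (shortest wavelength) transition in the Balmer series.

E_∞ = 0 eV
E_2 = -13.6057 × 7² / 2² = -166.66983 eV

Energy at series limit:
ΔE = E_∞ - E_2 = 0 - (-166.66983) = 166.66983 eV
E = 166.66983 eV × (1.602177 × 10⁻¹⁹ J/eV) = 2.67035e-17 J
f = E/h = 2.67035e-17 J / (6.62607 × 10⁻³⁴ J·s) = 4.030e+16 Hz

This energy equals the ionization energy from the n = 2 state of N⁶⁺.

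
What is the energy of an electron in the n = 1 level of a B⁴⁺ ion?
-340.142500 eV

For hydrogen-like ions, the energy levels scale with Z²:
E_n = -13.6057 Z² / n² eV

For B⁴⁺ (Z = 5) at n = 1:
E_1 = -13.6057 × 5² / 1²
E_1 = -13.6057 × 25 / 1
E_1 = -340.1425 / 1
E_1 = -340.142500 eV

The energy is 25 times more negative than hydrogen at the same n due to the stronger nuclear charge.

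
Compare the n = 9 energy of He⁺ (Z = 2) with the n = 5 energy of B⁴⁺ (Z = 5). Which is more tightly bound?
B⁴⁺ at n = 5 (E = -13.61 eV)

Using E_n = -13.6057 Z² / n² eV:

He⁺ (Z = 2) at n = 9:
E = -13.6057 × 2² / 9² = -13.6057 × 4 / 81 = -0.67189 eV

B⁴⁺ (Z = 5) at n = 5:
E = -13.6057 × 5² / 5² = -13.6057 × 25 / 25 = -13.60570 eV

Since -13.60570 eV < -0.67189 eV,
B⁴⁺ at n = 5 is more tightly bound (requires more energy to ionize).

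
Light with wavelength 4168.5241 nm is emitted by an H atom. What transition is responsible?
n = 13 → n = 6

First, find the photon energy from the wavelength (hc = 1239.84 eV·nm):
E = hc/λ = 1239.84 eV·nm / 4168.5241 nm = 0.29742901 eV

The energy levels of hydrogen satisfy E_n = -13.6057 / n² eV, so an emission n_i → n_f releases
ΔE = 13.6057 × (1/n_f² − 1/n_i²) eV.

Setting ΔE equal to the photon energy:
1/n_f² − 1/n_i² = 0.29742901 / 13.6057 = 0.021860618

Since 1/n_i² must be positive, we need 1/n_f² > 0.021860618, i.e. n_f ≤ 6. For each allowed n_f, solve n_i = (1/n_f² − 0.021860618)^(−1/2) and check whether it is a whole number:
  n_f = 1: 1/n_i² = 1.000000000 − 0.021860618 = 0.978139382 → n_i = 1.011  (not an integer) ✗
  n_f = 2: 1/n_i² = 0.250000000 − 0.021860618 = 0.228139382 → n_i = 2.094  (not an integer) ✗
  n_f = 3: 1/n_i² = 0.111111111 − 0.021860618 = 0.089250493 → n_i = 3.347  (not an integer) ✗
  n_f = 4: 1/n_i² = 0.062500000 − 0.021860618 = 0.040639382 → n_i = 4.961  (not an integer) ✗
  n_f = 5: 1/n_i² = 0.040000000 − 0.021860618 = 0.018139382 → n_i = 7.425  (not an integer) ✗
  n_f = 6: 1/n_i² = 0.027777778 − 0.021860618 = 0.005917160 → n_i = 13.000  → integer, n_i = 13 ✓

Only n_f = 6 gives an integer upper level, n_i = 13.

The transition is from n = 13 to n = 6 (emission).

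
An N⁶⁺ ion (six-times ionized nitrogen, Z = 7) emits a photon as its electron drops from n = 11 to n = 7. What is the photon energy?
8.09595 eV

The energy levels are E_n = -13.6057 Z² eV / n².

Energy at n = 11: E_11 = -13.6057 × 7² / 11² = -5.50974628 eV
Energy at n = 7: E_7 = -13.6057 × 7² / 7² = -13.60570000 eV

For emission (electron falling to lower state), the photon energy is:
E_photon = E_11 - E_7 = |-5.50974628 - (-13.60570000)|
E_photon = 8.09595 eV

This energy is carried away by the emitted photon.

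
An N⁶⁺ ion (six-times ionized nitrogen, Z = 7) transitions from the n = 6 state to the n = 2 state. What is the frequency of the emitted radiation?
3.582e+16 Hz

First, find the transition energy:
E_6 = -13.6057 × 7² / 6² = -18.5188694 eV
E_2 = -13.6057 × 7² / 2² = -166.6698250 eV
|ΔE| = |E_2 - E_6| = 148.1509556 eV

Convert to Joules: E = 148.1509556 eV × (1.602177 × 10⁻¹⁹ J/eV) = 2.37364e-17 J

Using E = hf:
f = E/h = 2.37364e-17 J / (6.62607 × 10⁻³⁴ J·s)
f = 3.582e+16 Hz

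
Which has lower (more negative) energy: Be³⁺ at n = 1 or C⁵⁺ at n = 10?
Be³⁺ at n = 1 (E = -217.691200 eV)

Using E_n = -13.6057 Z² / n² eV:

Be³⁺ (Z = 4) at n = 1:
E = -13.6057 × 4² / 1² = -13.6057 × 16 / 1 = -217.691200000 eV

C⁵⁺ (Z = 6) at n = 10:
E = -13.6057 × 6² / 10² = -13.6057 × 36 / 100 = -4.898052000 eV

Since -217.691200000 eV < -4.898052000 eV,
Be³⁺ at n = 1 is more tightly bound (requires more energy to ionize).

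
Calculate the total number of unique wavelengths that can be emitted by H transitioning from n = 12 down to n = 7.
15

The electron can occupy levels n = 7, 8, ..., 12 during de-excitation — that is m = 12 - 7 + 1 = 6 distinct levels.

The number of distinct spectral lines equals the number of ways to choose 2 of these m levels (each pair gives one possible emission transition):

Number of lines = m(m-1)/2 = 6×5/2 = 15

These correspond to all possible transitions between the 6 levels:
12 → 11, 12 → 10, 12 → 9, 12 → 8, 12 → 7, 11 → 10, 11 → 9, 11 → 8...

Each transition produces a photon with a unique energy (and thus wavelength). This count does not depend on Z.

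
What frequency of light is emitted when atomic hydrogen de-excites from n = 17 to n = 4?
1.94e+14 Hz

First, find the transition energy:
E_17 = -13.6057 / 17² = -0.047079 eV
E_4 = -13.6057 / 4² = -0.850356 eV
|ΔE| = |E_4 - E_17| = 0.803277 eV

Convert to Joules: E = 0.803277 eV × (1.602177 × 10⁻¹⁹ J/eV) = 1.2870e-19 J

Using E = hf:
f = E/h = 1.2870e-19 J / (6.62607 × 10⁻³⁴ J·s)
f = 1.94e+14 Hz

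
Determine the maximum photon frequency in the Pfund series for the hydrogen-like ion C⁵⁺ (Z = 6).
4.7374e+15 Hz

The series limit corresponds to the transition from n = ∞ to n = 5.
This is the highest energy (shortest wavelength) transition in the Pfund series.

E_∞ = 0 eV
E_5 = -13.6057 × 6² / 5² = -19.592208 eV

Energy at series limit:
ΔE = E_∞ - E_5 = 0 - (-19.592208) = 19.592208 eV
E = 19.592208 eV × (1.602177 × 10⁻¹⁹ J/eV) = 3.139019e-18 J
f = E/h = 3.139019e-18 J / (6.62607 × 10⁻³⁴ J·s) = 4.7374e+15 Hz

This energy equals the ionization energy from the n = 5 state of C⁵⁺.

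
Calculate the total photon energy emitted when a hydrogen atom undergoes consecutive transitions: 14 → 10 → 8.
0.143172 eV

The energy levels of hydrogen are E_n = -13.6057 / n² eV.

First transition (14 → 10):
ΔE₁ = |E_10 - E_14|
ΔE₁ = |-0.136057000000 - (-0.069416836735)| = 0.066640163 eV

Second transition (10 → 8):
ΔE₂ = |E_8 - E_10|
ΔE₂ = |-0.212589062500 - (-0.136057000000)| = 0.076532063 eV

Total energy released:
E_total = ΔE₁ + ΔE₂ = 0.066640163 + 0.076532063 = 0.143172 eV

Note: This equals the direct transition 14 → 8: 0.143172 eV ✓
Energy is conserved regardless of the path taken.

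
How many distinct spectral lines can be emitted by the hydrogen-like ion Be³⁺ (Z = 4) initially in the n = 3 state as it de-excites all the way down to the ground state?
3

The electron can occupy levels n = 1, 2, ..., 3 during de-excitation — that is m = 3 - 1 + 1 = 3 distinct levels.

The number of distinct spectral lines equals the number of ways to choose 2 of these m levels (each pair gives one possible emission transition):

Number of lines = m(m-1)/2 = 3×2/2 = 3

These correspond to all possible transitions between the 3 levels:
3 → 2, 3 → 1, 2 → 1

Each transition produces a photon with a unique energy (and thus wavelength). This count does not depend on Z.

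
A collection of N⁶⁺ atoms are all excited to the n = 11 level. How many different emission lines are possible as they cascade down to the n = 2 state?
45

The electron can occupy levels n = 2, 3, ..., 11 during de-excitation — that is m = 11 - 2 + 1 = 10 distinct levels.

The number of distinct spectral lines equals the number of ways to choose 2 of these m levels (each pair gives one possible emission transition):

Number of lines = m(m-1)/2 = 10×9/2 = 45

These correspond to all possible transitions between the 10 levels:
11 → 10, 11 → 9, 11 → 8, 11 → 7, 11 → 6, 11 → 5, 11 → 4, 11 → 3...

Each transition produces a photon with a unique energy (and thus wavelength). This count does not depend on Z.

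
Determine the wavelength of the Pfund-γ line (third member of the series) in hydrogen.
3738.52 nm

The lines of a series are numbered from the longest wavelength (smallest ΔE) outward; the third line is the transition from n = n_f + 3 to n_f.
The Pfund series has all transitions ending at n_f = 5.

For H, the third line (γ-line) is the jump from n = 8 to n = 5:
E_8 = -13.6057 / 8² = -0.21258906 eV
E_5 = -13.6057 / 5² = -0.54422800 eV
ΔE = E_8 - E_5 = 0.33163894 eV

λ = hc/E = 1239.84 eV·nm / 0.33163894 eV
λ = 3738.52 nm

This is the γ-line of the Pfund series in H.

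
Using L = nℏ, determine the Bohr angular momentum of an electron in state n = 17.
1.793e-33 J·s (or 17ℏ)

In the Bohr model, angular momentum is quantized:
L = nℏ

where ℏ = h/(2π) = 1.05457e-34 J·s

For n = 17:
L = 17 × 1.05457e-34 J·s
L = 1.793e-33 J·s

This can also be written as L = 17ℏ.
The angular momentum is an integer multiple of the reduced Planck constant.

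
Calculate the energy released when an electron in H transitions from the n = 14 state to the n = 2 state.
3.33 eV

The energy levels are E_n = -13.6057 eV / n².

Energy at n = 14: E_14 = -13.6057 / 14² = -0.06942 eV
Energy at n = 2: E_2 = -13.6057 / 2² = -3.40143 eV

For emission (electron falling to lower state), the photon energy is:
E_photon = E_14 - E_2 = |-0.06942 - (-3.40143)|
E_photon = 3.33 eV

This energy is carried away by the emitted photon.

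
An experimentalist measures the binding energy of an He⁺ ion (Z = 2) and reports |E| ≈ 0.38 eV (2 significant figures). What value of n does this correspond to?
n = 12

The exact energy levels follow E_n = -13.6057 Z² / n² eV with Z = 2.

The measured value (-0.38 eV) is reported to only 2 significant figures, so we must test candidate n values and see which one matches to that precision.

Candidate energies:
  n = 10:  E = -13.6057 × 2² / 10² = -0.544228 eV
  n = 11:  E = -13.6057 × 2² / 11² = -0.449775 eV
  n = 12:  E = -13.6057 × 2² / 12² = -0.377936 eV  ← matches
  n = 13:  E = -13.6057 × 2² / 13² = -0.322028 eV
  n = 14:  E = -13.6057 × 2² / 14² = -0.277667 eV

Checking against the measurement of -0.38 eV (2 sig figs), only n = 12 agrees:
E_12 = -0.377936 eV, which rounds to -0.38 eV ✓

Therefore n = 12.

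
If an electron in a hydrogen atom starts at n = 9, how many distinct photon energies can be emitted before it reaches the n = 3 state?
21

The electron can occupy levels n = 3, 4, ..., 9 during de-excitation — that is m = 9 - 3 + 1 = 7 distinct levels.

The number of distinct spectral lines equals the number of ways to choose 2 of these m levels (each pair gives one possible emission transition):

Number of lines = m(m-1)/2 = 7×6/2 = 21

These correspond to all possible transitions between the 7 levels:
9 → 8, 9 → 7, 9 → 6, 9 → 5, 9 → 4, 9 → 3, 8 → 7, 8 → 6...

Each transition produces a photon with a unique energy (and thus wavelength). This count does not depend on Z.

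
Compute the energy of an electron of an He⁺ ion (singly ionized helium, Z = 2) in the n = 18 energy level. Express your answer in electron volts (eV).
-0.16797 eV

The energy levels of a hydrogen-like atom are given by:
E_n = -13.6057 Z² / n² eV  (with Z = 2 for He⁺)

For n = 18:
E_18 = -13.6057 × 2² / 18²
E_18 = -13.6057 × 4 / 324
E_18 = -0.16797 eV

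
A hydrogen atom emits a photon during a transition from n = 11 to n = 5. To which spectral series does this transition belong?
Pfund series

The spectral series in hydrogen are named based on the final (lower) energy level:
- Lyman series: n_final = 1 (ultraviolet)
- Balmer series: n_final = 2 (visible/near-UV)
- Paschen series: n_final = 3 (infrared)
- Brackett series: n_final = 4 (infrared)
- Pfund series: n_final = 5 (far infrared)

Since this transition ends at n = 5, it belongs to the Pfund series.

For reference, this 11 → 5 line has photon energy
ΔE = 13.6057 eV × (1/5² - 1/11²) = 0.43178420 eV,
corresponding to wavelength λ = hc/ΔE = 1239.84 eV·nm / 0.43178420 eV = 2871.43 nm in the far infrared region.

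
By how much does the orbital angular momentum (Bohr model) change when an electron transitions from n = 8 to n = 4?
4.2183e-34 J·s (or 4ℏ)

In the Bohr model, L_n = nℏ where ℏ = 1.054572e-34 J·s.

L_8 = 8ℏ = 8.436576e-34 J·s
L_4 = 4ℏ = 4.218288e-34 J·s

ΔL = L_8 - L_4 = (8 - 4)ℏ = 4ℏ
ΔL = 4 × 1.054572e-34 J·s = 4.2183e-34 J·s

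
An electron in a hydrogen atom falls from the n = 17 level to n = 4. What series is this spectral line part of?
Brackett series

The spectral series in hydrogen are named based on the final (lower) energy level:
- Lyman series: n_final = 1 (ultraviolet)
- Balmer series: n_final = 2 (visible/near-UV)
- Paschen series: n_final = 3 (infrared)
- Brackett series: n_final = 4 (infrared)
- Pfund series: n_final = 5 (far infrared)

Since this transition ends at n = 4, it belongs to the Brackett series.

For reference, this 17 → 4 line has photon energy
ΔE = 13.6057 eV × (1/4² - 1/17²) = 0.80327770329 eV,
corresponding to wavelength λ = hc/ΔE = 1239.84 eV·nm / 0.80327770329 eV = 1543.47618 nm in the infrared region.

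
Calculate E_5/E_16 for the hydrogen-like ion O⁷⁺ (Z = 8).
10.240000

Using E_n = -13.6057 Z² / n² eV with Z = 8:

E_5 = -13.6057 × 8² / 5² = -870.7648 / 25 = -34.830592000000 eV
E_16 = -13.6057 × 8² / 16² = -870.7648 / 256 = -3.401425000000 eV

The ratio is:
E_5/E_16 = (-34.830592000000) / (-3.401425000000)
E_5/E_16 = (-870.7648/25) / (-870.7648/256)
E_5/E_16 = 256/25
E_5/E_16 = 10.240000
(Note: the Z² factors cancel in the ratio.)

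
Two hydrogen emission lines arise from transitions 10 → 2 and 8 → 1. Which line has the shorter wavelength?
8 → 1

Calculate the energy for each transition:

Transition 10 → 2:
ΔE₁ = |E_2 - E_10| = |-13.6057/2² - (-13.6057/10²)|
ΔE₁ = |-3.4014250000 - (-0.1360570000)| = 3.2653680 eV

Transition 8 → 1:
ΔE₂ = |E_1 - E_8| = |-13.6057/1² - (-13.6057/8²)|
ΔE₂ = |-13.6057000000 - (-0.2125890625)| = 13.3931109 eV

Since 13.3931109 eV > 3.2653680 eV, the transition 8 → 1 emits the more energetic photon.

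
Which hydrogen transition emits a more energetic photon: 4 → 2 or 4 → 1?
4 → 1

Calculate the energy for each transition:

Transition 4 → 2:
ΔE₁ = |E_2 - E_4| = |-13.6057/2² - (-13.6057/4²)|
ΔE₁ = |-3.401425000 - (-0.850356250)| = 2.551069 eV

Transition 4 → 1:
ΔE₂ = |E_1 - E_4| = |-13.6057/1² - (-13.6057/4²)|
ΔE₂ = |-13.605700000 - (-0.850356250)| = 12.755344 eV

Since 12.755344 eV > 2.551069 eV, the transition 4 → 1 emits the more energetic photon.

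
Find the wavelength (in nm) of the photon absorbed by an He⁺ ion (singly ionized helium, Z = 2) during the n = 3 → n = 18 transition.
210.89279 nm

First, find the transition energy using E_n = -13.6057 Z² / n² eV:
E_3 = -13.6057 × 2² / 3² = -6.046977778 eV
E_18 = -13.6057 × 2² / 18² = -0.167971605 eV

Photon energy: |ΔE| = |E_18 - E_3| = 5.879006173 eV

Convert to wavelength using E = hc/λ with hc = 1239.84 eV·nm:
λ = hc/E = 1239.84 eV·nm / 5.879006173 eV
λ = 210.89279 nm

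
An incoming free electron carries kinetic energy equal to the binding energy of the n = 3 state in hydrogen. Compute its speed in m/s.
7.292e+05 m/s (or 0.243% of c)

The binding energy at n = 3 for hydrogen is:
E_3 = -13.6057/3² = -1.511744 eV
|E_3| = 1.511744 eV

Convert to Joules:
KE = 1.511744 eV × (1.602177 × 10⁻¹⁹ J/eV) = 2.42208e-19 J

Using KE = ½mv²:
v = √(2·KE/m_e)
v = √(2 × 2.42208e-19 J / 9.10938 × 10⁻³¹ kg)
v = 7.292e+05 m/s

This is approximately 0.243% the speed of light.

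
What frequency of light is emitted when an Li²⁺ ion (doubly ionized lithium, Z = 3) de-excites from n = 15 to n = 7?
4.7266e+14 Hz

First, find the transition energy:
E_15 = -13.6057 × 3² / 15² = -0.5442280 eV
E_7 = -13.6057 × 3² / 7² = -2.4990061 eV
|ΔE| = |E_7 - E_15| = 1.9547781 eV

Convert to Joules: E = 1.9547781 eV × (1.602177 × 10⁻¹⁹ J/eV) = 3.131901e-19 J

Using E = hf:
f = E/h = 3.131901e-19 J / (6.62607 × 10⁻³⁴ J·s)
f = 4.7266e+14 Hz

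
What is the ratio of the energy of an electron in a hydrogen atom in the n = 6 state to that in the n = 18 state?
9.000000

Using E_n = -13.6057 Z² / n² eV with Z = 1:

E_6 = -13.6057 / 6² = -13.6057 / 36 = -0.377936111111 eV
E_18 = -13.6057 / 18² = -13.6057 / 324 = -0.041992901235 eV

The ratio is:
E_6/E_18 = (-0.377936111111) / (-0.041992901235)
E_6/E_18 = (-13.6057/36) / (-13.6057/324)
E_6/E_18 = 324/36
E_6/E_18 = 9.000000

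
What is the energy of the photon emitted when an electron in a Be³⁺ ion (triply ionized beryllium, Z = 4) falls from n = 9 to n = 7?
1.755132 eV

The energy levels are E_n = -13.6057 Z² eV / n².

Energy at n = 9: E_9 = -13.6057 × 4² / 9² = -2.687545679 eV
Energy at n = 7: E_7 = -13.6057 × 4² / 7² = -4.442677551 eV

For emission (electron falling to lower state), the photon energy is:
E_photon = E_9 - E_7 = |-2.687545679 - (-4.442677551)|
E_photon = 1.755132 eV

This energy is carried away by the emitted photon.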